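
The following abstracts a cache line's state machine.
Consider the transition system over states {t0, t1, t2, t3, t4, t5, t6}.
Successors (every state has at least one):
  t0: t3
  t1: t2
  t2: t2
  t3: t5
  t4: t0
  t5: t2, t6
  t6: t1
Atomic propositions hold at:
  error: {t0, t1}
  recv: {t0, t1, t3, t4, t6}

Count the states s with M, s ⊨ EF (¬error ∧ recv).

Sat(¬error) = {t2, t3, t4, t5, t6}
Sat(¬error ∧ recv) = {t3, t4, t6}
EF (¬error ∧ recv): least fixpoint, start Z0 = {t3, t4, t6}, add states with some successor in Z. Z1 = {t0, t3, t4, t5, t6}; fixed.
Sat(EF (¬error ∧ recv)) = {t0, t3, t4, t5, t6}
|Sat(EF (¬error ∧ recv))| = |{t0, t3, t4, t5, t6}| = 5.

5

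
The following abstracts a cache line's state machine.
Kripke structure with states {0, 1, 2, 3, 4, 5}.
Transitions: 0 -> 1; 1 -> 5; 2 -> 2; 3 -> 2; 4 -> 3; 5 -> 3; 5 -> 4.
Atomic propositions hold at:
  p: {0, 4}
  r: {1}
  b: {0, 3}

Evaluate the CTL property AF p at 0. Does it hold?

AF p: least fixpoint, start Z0 = {0, 4}, add states with every successor in Z. Already a fixed point.
Sat(AF p) = {0, 4}
0 ∈ Sat(AF p) = {0, 4}, so the formula holds at 0.

Yes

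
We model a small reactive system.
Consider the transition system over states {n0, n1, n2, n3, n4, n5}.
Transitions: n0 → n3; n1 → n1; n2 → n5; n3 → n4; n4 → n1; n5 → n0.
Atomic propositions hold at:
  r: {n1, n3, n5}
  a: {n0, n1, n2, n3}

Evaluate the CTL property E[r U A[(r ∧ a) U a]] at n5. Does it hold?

Sat(r ∧ a) = {n1, n3}
A[(r ∧ a) U a]: least fixpoint, start Z0 = Sat(a) = {n0, n1, n2, n3}, add states in Sat(r ∧ a) with every successor in Z. Already a fixed point.
Sat(A[(r ∧ a) U a]) = {n0, n1, n2, n3}
E[r U A[(r ∧ a) U a]]: least fixpoint, start Z0 = Sat(A[(r ∧ a) U a]) = {n0, n1, n2, n3}, add states in Sat(r) with some successor in Z. Z1 = {n0, n1, n2, n3, n5}; fixed.
Sat(E[r U A[(r ∧ a) U a]]) = {n0, n1, n2, n3, n5}
n5 ∈ Sat(E[r U A[(r ∧ a) U a]]) = {n0, n1, n2, n3, n5}, so the formula holds at n5.

Yes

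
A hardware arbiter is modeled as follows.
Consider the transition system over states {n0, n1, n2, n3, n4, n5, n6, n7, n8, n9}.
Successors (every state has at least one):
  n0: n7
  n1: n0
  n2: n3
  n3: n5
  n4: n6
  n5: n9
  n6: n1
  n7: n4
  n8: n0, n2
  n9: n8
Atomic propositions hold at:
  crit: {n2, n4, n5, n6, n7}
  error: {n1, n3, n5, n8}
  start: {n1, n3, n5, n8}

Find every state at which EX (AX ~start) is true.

Sat(~start) = {n0, n2, n4, n6, n7, n9}
Sat(AX ~start) = {s : every successor in {n0, n2, n4, n6, n7, n9}} = {n0, n1, n4, n5, n7, n8}
Sat(EX (AX ~start)) = {s : some successor in {n0, n1, n4, n5, n7, n8}} = {n0, n1, n3, n6, n7, n8, n9}

{n0, n1, n3, n6, n7, n8, n9}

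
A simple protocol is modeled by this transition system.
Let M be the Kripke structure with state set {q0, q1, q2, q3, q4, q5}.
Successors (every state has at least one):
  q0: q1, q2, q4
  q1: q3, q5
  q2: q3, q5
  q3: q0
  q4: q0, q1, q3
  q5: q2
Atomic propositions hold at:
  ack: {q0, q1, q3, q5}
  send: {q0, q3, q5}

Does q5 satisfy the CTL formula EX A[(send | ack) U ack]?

No

Sat(send | ack) = {q0, q1, q3, q5}
A[(send | ack) U ack]: least fixpoint, start Z0 = Sat(ack) = {q0, q1, q3, q5}, add states in Sat(send | ack) with every successor in Z. Already a fixed point.
Sat(A[(send | ack) U ack]) = {q0, q1, q3, q5}
Sat(EX A[(send | ack) U ack]) = {s : some successor in {q0, q1, q3, q5}} = {q0, q1, q2, q3, q4}
q5 ∉ Sat(EX A[(send | ack) U ack]) = {q0, q1, q2, q3, q4}, so the formula does not hold at q5.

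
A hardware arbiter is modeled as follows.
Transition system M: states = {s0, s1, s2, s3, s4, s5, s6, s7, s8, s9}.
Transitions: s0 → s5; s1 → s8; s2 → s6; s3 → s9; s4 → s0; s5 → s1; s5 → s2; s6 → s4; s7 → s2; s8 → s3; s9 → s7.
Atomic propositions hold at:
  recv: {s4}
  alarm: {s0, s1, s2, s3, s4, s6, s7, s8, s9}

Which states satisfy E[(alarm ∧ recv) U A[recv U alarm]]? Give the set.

{s0, s1, s2, s3, s4, s6, s7, s8, s9}

Sat(alarm ∧ recv) = {s4}
A[recv U alarm]: least fixpoint, start Z0 = Sat(alarm) = {s0, s1, s2, s3, s4, s6, s7, s8, s9}, add states in Sat(recv) with every successor in Z. Already a fixed point.
Sat(A[recv U alarm]) = {s0, s1, s2, s3, s4, s6, s7, s8, s9}
E[(alarm ∧ recv) U A[recv U alarm]]: least fixpoint, start Z0 = Sat(A[recv U alarm]) = {s0, s1, s2, s3, s4, s6, s7, s8, s9}, add states in Sat(alarm ∧ recv) with some successor in Z. Already a fixed point.
Sat(E[(alarm ∧ recv) U A[recv U alarm]]) = {s0, s1, s2, s3, s4, s6, s7, s8, s9}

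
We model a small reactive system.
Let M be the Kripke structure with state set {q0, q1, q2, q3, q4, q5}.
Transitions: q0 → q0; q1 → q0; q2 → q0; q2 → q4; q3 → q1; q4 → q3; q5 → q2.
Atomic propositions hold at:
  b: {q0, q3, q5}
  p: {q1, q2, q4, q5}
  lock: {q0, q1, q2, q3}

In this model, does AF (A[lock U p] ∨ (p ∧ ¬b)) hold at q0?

A[lock U p]: least fixpoint, start Z0 = Sat(p) = {q1, q2, q4, q5}, add states in Sat(lock) with every successor in Z. Z1 = {q1, q2, q3, q4, q5}; fixed.
Sat(A[lock U p]) = {q1, q2, q3, q4, q5}
Sat(¬b) = {q1, q2, q4}
Sat(p ∧ ¬b) = {q1, q2, q4}
Sat(A[lock U p] ∨ (p ∧ ¬b)) = {q1, q2, q3, q4, q5}
AF (A[lock U p] ∨ (p ∧ ¬b)): least fixpoint, start Z0 = {q1, q2, q3, q4, q5}, add states with every successor in Z. Already a fixed point.
Sat(AF (A[lock U p] ∨ (p ∧ ¬b))) = {q1, q2, q3, q4, q5}
q0 ∉ Sat(AF (A[lock U p] ∨ (p ∧ ¬b))) = {q1, q2, q3, q4, q5}, so the formula does not hold at q0.

No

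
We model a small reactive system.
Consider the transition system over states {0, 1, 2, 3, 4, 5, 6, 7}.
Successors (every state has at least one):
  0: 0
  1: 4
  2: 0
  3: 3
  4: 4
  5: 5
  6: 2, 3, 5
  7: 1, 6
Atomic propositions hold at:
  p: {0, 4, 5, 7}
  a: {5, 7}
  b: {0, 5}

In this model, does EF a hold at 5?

Yes

EF a: least fixpoint, start Z0 = {5, 7}, add states with some successor in Z. Z1 = {5, 6, 7}; fixed.
Sat(EF a) = {5, 6, 7}
5 ∈ Sat(EF a) = {5, 6, 7}, so the formula holds at 5.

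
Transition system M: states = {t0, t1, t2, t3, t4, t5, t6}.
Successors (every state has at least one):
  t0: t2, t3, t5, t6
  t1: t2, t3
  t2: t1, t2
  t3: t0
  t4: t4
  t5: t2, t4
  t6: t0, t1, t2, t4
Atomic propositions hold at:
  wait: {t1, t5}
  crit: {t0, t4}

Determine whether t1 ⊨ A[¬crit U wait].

Sat(¬crit) = {t1, t2, t3, t5, t6}
A[¬crit U wait]: least fixpoint, start Z0 = Sat(wait) = {t1, t5}, add states in Sat(¬crit) with every successor in Z. Already a fixed point.
Sat(A[¬crit U wait]) = {t1, t5}
t1 ∈ Sat(A[¬crit U wait]) = {t1, t5}, so the formula holds at t1.

Yes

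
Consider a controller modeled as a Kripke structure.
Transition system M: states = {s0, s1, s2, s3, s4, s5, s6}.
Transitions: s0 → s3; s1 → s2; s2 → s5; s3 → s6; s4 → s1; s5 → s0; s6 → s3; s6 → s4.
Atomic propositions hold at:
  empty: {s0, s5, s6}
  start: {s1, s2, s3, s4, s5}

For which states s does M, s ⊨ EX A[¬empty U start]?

Sat(¬empty) = {s1, s2, s3, s4}
A[¬empty U start]: least fixpoint, start Z0 = Sat(start) = {s1, s2, s3, s4, s5}, add states in Sat(¬empty) with every successor in Z. Already a fixed point.
Sat(A[¬empty U start]) = {s1, s2, s3, s4, s5}
Sat(EX A[¬empty U start]) = {s : some successor in {s1, s2, s3, s4, s5}} = {s0, s1, s2, s4, s6}

{s0, s1, s2, s4, s6}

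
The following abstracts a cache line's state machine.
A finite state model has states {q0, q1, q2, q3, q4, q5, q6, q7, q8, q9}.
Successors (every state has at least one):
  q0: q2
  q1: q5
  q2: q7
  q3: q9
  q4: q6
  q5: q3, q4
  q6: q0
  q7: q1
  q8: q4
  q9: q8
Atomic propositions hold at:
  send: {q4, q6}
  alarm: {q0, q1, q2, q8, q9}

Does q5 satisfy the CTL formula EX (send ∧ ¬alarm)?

Sat(¬alarm) = {q3, q4, q5, q6, q7}
Sat(send ∧ ¬alarm) = {q4, q6}
Sat(EX (send ∧ ¬alarm)) = {s : some successor in {q4, q6}} = {q4, q5, q8}
q5 ∈ Sat(EX (send ∧ ¬alarm)) = {q4, q5, q8}, so the formula holds at q5.

Yes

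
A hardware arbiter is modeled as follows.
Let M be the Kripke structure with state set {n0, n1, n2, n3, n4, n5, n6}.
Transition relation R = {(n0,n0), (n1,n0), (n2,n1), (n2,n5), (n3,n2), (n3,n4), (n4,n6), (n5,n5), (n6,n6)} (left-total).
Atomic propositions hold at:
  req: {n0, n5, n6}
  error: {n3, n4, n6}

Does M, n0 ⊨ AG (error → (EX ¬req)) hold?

Yes

Sat(¬req) = {n1, n2, n3, n4}
Sat(EX ¬req) = {s : some successor in {n1, n2, n3, n4}} = {n2, n3}
Sat(error → (EX ¬req)) = {n0, n1, n2, n3, n5}
AG (error → (EX ¬req)): greatest fixpoint, start Z0 = {n0, n1, n2, n3, n5}, keep only states in Sat with every successor in Z. Z1 = {n0, n1, n2, n5}; fixed.
Sat(AG (error → (EX ¬req))) = {n0, n1, n2, n5}
n0 ∈ Sat(AG (error → (EX ¬req))) = {n0, n1, n2, n5}, so the formula holds at n0.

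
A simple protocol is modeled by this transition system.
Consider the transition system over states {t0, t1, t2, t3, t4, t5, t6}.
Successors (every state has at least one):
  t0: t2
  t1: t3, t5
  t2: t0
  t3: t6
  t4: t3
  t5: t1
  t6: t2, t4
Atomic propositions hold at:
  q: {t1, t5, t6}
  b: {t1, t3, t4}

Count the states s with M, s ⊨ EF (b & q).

2

Sat(b & q) = {t1}
EF (b & q): least fixpoint, start Z0 = {t1}, add states with some successor in Z. Z1 = {t1, t5}; fixed.
Sat(EF (b & q)) = {t1, t5}
|Sat(EF (b & q))| = |{t1, t5}| = 2.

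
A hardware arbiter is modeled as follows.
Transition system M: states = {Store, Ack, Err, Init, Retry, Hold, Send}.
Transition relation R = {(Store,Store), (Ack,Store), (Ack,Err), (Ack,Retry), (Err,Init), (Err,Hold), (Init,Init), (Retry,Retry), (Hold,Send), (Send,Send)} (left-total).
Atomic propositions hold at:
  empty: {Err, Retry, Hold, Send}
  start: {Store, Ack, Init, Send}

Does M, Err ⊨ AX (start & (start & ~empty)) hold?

Sat(~empty) = {Store, Ack, Init}
Sat(start & ~empty) = {Store, Ack, Init}
Sat(start & (start & ~empty)) = {Store, Ack, Init}
Sat(AX (start & (start & ~empty))) = {s : every successor in {Store, Ack, Init}} = {Store, Init}
Err ∉ Sat(AX (start & (start & ~empty))) = {Store, Init}, so the formula does not hold at Err.

No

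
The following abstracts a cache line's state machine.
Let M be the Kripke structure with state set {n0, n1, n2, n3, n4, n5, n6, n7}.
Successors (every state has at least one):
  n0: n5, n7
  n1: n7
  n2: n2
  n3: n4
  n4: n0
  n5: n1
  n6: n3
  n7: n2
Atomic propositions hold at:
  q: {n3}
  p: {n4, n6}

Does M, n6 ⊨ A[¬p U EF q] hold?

Sat(¬p) = {n0, n1, n2, n3, n5, n7}
EF q: least fixpoint, start Z0 = {n3}, add states with some successor in Z. Z1 = {n3, n6}; fixed.
Sat(EF q) = {n3, n6}
A[¬p U EF q]: least fixpoint, start Z0 = Sat(EF q) = {n3, n6}, add states in Sat(¬p) with every successor in Z. Already a fixed point.
Sat(A[¬p U EF q]) = {n3, n6}
n6 ∈ Sat(A[¬p U EF q]) = {n3, n6}, so the formula holds at n6.

Yes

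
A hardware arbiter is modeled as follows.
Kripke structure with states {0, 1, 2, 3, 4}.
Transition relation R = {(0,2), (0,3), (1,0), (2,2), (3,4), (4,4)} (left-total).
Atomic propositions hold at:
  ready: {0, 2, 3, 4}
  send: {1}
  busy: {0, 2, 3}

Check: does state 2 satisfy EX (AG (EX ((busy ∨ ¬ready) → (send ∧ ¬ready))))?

Sat(¬ready) = {1}
Sat(busy ∨ ¬ready) = {0, 1, 2, 3}
Sat(send ∧ ¬ready) = {1}
Sat((busy ∨ ¬ready) → (send ∧ ¬ready)) = {1, 4}
Sat(EX ((busy ∨ ¬ready) → (send ∧ ¬ready))) = {s : some successor in {1, 4}} = {3, 4}
AG (EX ((busy ∨ ¬ready) → (send ∧ ¬ready))): greatest fixpoint, start Z0 = {3, 4}, keep only states in Sat with every successor in Z. Already a fixed point.
Sat(AG (EX ((busy ∨ ¬ready) → (send ∧ ¬ready)))) = {3, 4}
Sat(EX (AG (EX ((busy ∨ ¬ready) → (send ∧ ¬ready))))) = {s : some successor in {3, 4}} = {0, 3, 4}
2 ∉ Sat(EX (AG (EX ((busy ∨ ¬ready) → (send ∧ ¬ready))))) = {0, 3, 4}, so the formula does not hold at 2.

No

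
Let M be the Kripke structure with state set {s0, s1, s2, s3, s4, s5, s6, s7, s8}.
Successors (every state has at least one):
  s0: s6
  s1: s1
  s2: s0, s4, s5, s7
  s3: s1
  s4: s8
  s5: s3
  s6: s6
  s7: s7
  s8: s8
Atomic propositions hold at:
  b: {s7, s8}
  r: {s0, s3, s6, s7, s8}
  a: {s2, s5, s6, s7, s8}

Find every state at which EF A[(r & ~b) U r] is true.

{s0, s2, s3, s4, s5, s6, s7, s8}

Sat(~b) = {s0, s1, s2, s3, s4, s5, s6}
Sat(r & ~b) = {s0, s3, s6}
A[(r & ~b) U r]: least fixpoint, start Z0 = Sat(r) = {s0, s3, s6, s7, s8}, add states in Sat(r & ~b) with every successor in Z. Already a fixed point.
Sat(A[(r & ~b) U r]) = {s0, s3, s6, s7, s8}
EF A[(r & ~b) U r]: least fixpoint, start Z0 = {s0, s3, s6, s7, s8}, add states with some successor in Z. Z1 = {s0, s2, s3, s4, s5, s6, s7, s8}; fixed.
Sat(EF A[(r & ~b) U r]) = {s0, s2, s3, s4, s5, s6, s7, s8}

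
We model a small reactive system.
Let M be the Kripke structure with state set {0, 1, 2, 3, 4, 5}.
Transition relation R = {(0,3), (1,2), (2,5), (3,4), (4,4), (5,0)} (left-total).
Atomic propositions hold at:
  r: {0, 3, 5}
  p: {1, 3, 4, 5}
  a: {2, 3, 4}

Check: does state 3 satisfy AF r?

Yes

AF r: least fixpoint, start Z0 = {0, 3, 5}, add states with every successor in Z. Z1 = {0, 2, 3, 5}; Z2 = {0, 1, 2, 3, 5}; fixed.
Sat(AF r) = {0, 1, 2, 3, 5}
3 ∈ Sat(AF r) = {0, 1, 2, 3, 5}, so the formula holds at 3.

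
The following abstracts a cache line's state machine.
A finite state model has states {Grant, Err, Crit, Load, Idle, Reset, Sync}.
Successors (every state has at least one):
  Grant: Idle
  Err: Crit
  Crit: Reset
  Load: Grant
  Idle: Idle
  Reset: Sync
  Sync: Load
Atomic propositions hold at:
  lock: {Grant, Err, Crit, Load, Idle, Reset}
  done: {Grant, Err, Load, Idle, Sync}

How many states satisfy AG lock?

3

AG lock: greatest fixpoint, start Z0 = {Grant, Err, Crit, Load, Idle, Reset}, keep only states in Sat with every successor in Z. Z1 = {Grant, Err, Crit, Load, Idle}; Z2 = {Grant, Err, Load, Idle}; Z3 = {Grant, Load, Idle}; fixed.
Sat(AG lock) = {Grant, Load, Idle}
|Sat(AG lock)| = |{Grant, Load, Idle}| = 3.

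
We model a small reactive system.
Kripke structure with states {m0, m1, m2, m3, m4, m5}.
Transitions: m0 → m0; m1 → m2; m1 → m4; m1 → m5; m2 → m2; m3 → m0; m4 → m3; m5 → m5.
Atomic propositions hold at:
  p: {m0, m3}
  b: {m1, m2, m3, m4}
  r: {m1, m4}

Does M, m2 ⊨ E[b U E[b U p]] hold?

E[b U p]: least fixpoint, start Z0 = Sat(p) = {m0, m3}, add states in Sat(b) with some successor in Z. Z1 = {m0, m3, m4}; Z2 = {m0, m1, m3, m4}; fixed.
Sat(E[b U p]) = {m0, m1, m3, m4}
E[b U E[b U p]]: least fixpoint, start Z0 = Sat(E[b U p]) = {m0, m1, m3, m4}, add states in Sat(b) with some successor in Z. Already a fixed point.
Sat(E[b U E[b U p]]) = {m0, m1, m3, m4}
m2 ∉ Sat(E[b U E[b U p]]) = {m0, m1, m3, m4}, so the formula does not hold at m2.

No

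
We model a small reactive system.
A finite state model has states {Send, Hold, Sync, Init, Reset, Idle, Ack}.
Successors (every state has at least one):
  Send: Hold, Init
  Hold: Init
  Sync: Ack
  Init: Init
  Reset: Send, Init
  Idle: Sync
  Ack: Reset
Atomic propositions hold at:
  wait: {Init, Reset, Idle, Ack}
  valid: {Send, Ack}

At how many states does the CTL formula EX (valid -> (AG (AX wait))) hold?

Sat(AX wait) = {s : every successor in {Init, Reset, Idle, Ack}} = {Hold, Sync, Init, Ack}
AG (AX wait): greatest fixpoint, start Z0 = {Hold, Sync, Init, Ack}, keep only states in Sat with every successor in Z. Z1 = {Hold, Sync, Init}; Z2 = {Hold, Init}; fixed.
Sat(AG (AX wait)) = {Hold, Init}
Sat(valid -> (AG (AX wait))) = {Hold, Sync, Init, Reset, Idle}
Sat(EX (valid -> (AG (AX wait)))) = {s : some successor in {Hold, Sync, Init, Reset, Idle}} = {Send, Hold, Init, Reset, Idle, Ack}
|Sat(EX (valid -> (AG (AX wait))))| = |{Send, Hold, Init, Reset, Idle, Ack}| = 6.

6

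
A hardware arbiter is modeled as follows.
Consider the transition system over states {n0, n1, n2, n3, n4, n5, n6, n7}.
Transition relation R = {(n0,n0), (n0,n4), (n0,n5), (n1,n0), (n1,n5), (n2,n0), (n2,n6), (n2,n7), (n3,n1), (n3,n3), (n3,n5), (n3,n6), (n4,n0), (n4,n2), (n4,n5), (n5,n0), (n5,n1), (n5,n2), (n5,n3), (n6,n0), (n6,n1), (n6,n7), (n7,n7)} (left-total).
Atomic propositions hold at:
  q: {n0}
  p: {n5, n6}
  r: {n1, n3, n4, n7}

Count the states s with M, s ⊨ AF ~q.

7

Sat(~q) = {n1, n2, n3, n4, n5, n6, n7}
AF ~q: least fixpoint, start Z0 = {n1, n2, n3, n4, n5, n6, n7}, add states with every successor in Z. Already a fixed point.
Sat(AF ~q) = {n1, n2, n3, n4, n5, n6, n7}
|Sat(AF ~q)| = |{n1, n2, n3, n4, n5, n6, n7}| = 7.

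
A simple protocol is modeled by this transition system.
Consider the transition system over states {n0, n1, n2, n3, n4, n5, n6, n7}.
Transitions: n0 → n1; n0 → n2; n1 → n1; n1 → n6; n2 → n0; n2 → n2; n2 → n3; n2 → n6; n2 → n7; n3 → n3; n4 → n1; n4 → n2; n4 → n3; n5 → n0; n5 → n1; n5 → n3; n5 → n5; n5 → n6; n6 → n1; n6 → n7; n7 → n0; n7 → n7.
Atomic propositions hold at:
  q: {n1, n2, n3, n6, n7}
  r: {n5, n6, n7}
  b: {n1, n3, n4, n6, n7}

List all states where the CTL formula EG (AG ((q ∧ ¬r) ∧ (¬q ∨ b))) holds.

{n3}

Sat(¬r) = {n0, n1, n2, n3, n4}
Sat(q ∧ ¬r) = {n1, n2, n3}
Sat(¬q) = {n0, n4, n5}
Sat(¬q ∨ b) = {n0, n1, n3, n4, n5, n6, n7}
Sat((q ∧ ¬r) ∧ (¬q ∨ b)) = {n1, n3}
AG ((q ∧ ¬r) ∧ (¬q ∨ b)): greatest fixpoint, start Z0 = {n1, n3}, keep only states in Sat with every successor in Z. Z1 = {n3}; fixed.
Sat(AG ((q ∧ ¬r) ∧ (¬q ∨ b))) = {n3}
EG (AG ((q ∧ ¬r) ∧ (¬q ∨ b))): greatest fixpoint, start Z0 = {n3}, keep only states in Sat with some successor in Z. Already a fixed point.
Sat(EG (AG ((q ∧ ¬r) ∧ (¬q ∨ b)))) = {n3}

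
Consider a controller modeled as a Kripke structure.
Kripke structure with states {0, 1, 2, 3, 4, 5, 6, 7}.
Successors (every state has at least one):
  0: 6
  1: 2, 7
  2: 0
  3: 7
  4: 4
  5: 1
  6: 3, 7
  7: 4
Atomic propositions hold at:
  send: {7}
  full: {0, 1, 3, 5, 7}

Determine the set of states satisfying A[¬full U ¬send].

Sat(¬full) = {2, 4, 6}
Sat(¬send) = {0, 1, 2, 3, 4, 5, 6}
A[¬full U ¬send]: least fixpoint, start Z0 = Sat(¬send) = {0, 1, 2, 3, 4, 5, 6}, add states in Sat(¬full) with every successor in Z. Already a fixed point.
Sat(A[¬full U ¬send]) = {0, 1, 2, 3, 4, 5, 6}

{0, 1, 2, 3, 4, 5, 6}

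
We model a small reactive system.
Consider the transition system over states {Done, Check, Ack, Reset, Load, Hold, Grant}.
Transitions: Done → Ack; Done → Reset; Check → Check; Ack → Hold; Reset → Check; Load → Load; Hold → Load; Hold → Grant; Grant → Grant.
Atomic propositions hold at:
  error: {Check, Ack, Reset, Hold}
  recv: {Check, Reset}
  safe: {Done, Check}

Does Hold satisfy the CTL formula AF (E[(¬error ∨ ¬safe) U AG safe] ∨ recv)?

No

Sat(¬error) = {Done, Load, Grant}
Sat(¬safe) = {Ack, Reset, Load, Hold, Grant}
Sat(¬error ∨ ¬safe) = {Done, Ack, Reset, Load, Hold, Grant}
AG safe: greatest fixpoint, start Z0 = {Done, Check}, keep only states in Sat with every successor in Z. Z1 = {Check}; fixed.
Sat(AG safe) = {Check}
E[(¬error ∨ ¬safe) U AG safe]: least fixpoint, start Z0 = Sat(AG safe) = {Check}, add states in Sat(¬error ∨ ¬safe) with some successor in Z. Z1 = {Check, Reset}; Z2 = {Done, Check, Reset}; fixed.
Sat(E[(¬error ∨ ¬safe) U AG safe]) = {Done, Check, Reset}
Sat(E[(¬error ∨ ¬safe) U AG safe] ∨ recv) = {Done, Check, Reset}
AF (E[(¬error ∨ ¬safe) U AG safe] ∨ recv): least fixpoint, start Z0 = {Done, Check, Reset}, add states with every successor in Z. Already a fixed point.
Sat(AF (E[(¬error ∨ ¬safe) U AG safe] ∨ recv)) = {Done, Check, Reset}
Hold ∉ Sat(AF (E[(¬error ∨ ¬safe) U AG safe] ∨ recv)) = {Done, Check, Reset}, so the formula does not hold at Hold.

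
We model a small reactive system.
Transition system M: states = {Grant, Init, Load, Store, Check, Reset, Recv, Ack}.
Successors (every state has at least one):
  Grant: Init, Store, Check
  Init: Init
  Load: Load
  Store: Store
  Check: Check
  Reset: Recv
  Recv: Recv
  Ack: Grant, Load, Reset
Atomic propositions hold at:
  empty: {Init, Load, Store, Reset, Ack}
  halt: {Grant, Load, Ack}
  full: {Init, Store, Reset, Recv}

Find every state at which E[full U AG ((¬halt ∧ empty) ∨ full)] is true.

{Init, Store, Reset, Recv}

Sat(¬halt) = {Init, Store, Check, Reset, Recv}
Sat(¬halt ∧ empty) = {Init, Store, Reset}
Sat((¬halt ∧ empty) ∨ full) = {Init, Store, Reset, Recv}
AG ((¬halt ∧ empty) ∨ full): greatest fixpoint, start Z0 = {Init, Store, Reset, Recv}, keep only states in Sat with every successor in Z. Already a fixed point.
Sat(AG ((¬halt ∧ empty) ∨ full)) = {Init, Store, Reset, Recv}
E[full U AG ((¬halt ∧ empty) ∨ full)]: least fixpoint, start Z0 = Sat(AG ((¬halt ∧ empty) ∨ full)) = {Init, Store, Reset, Recv}, add states in Sat(full) with some successor in Z. Already a fixed point.
Sat(E[full U AG ((¬halt ∧ empty) ∨ full)]) = {Init, Store, Reset, Recv}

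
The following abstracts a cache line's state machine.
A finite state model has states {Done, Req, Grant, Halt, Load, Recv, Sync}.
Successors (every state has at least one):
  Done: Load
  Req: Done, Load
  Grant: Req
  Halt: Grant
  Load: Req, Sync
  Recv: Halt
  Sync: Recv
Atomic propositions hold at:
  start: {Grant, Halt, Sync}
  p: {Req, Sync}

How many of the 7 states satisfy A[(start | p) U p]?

Sat(start | p) = {Req, Grant, Halt, Sync}
A[(start | p) U p]: least fixpoint, start Z0 = Sat(p) = {Req, Sync}, add states in Sat(start | p) with every successor in Z. Z1 = {Req, Grant, Sync}; Z2 = {Req, Grant, Halt, Sync}; fixed.
Sat(A[(start | p) U p]) = {Req, Grant, Halt, Sync}
|Sat(A[(start | p) U p])| = |{Req, Grant, Halt, Sync}| = 4.

4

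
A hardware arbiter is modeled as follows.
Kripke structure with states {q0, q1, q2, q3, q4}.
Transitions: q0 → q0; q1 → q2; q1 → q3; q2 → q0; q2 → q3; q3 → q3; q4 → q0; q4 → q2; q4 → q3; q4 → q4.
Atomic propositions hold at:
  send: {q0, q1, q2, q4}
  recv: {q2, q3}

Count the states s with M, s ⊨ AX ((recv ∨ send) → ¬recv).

1

Sat(recv ∨ send) = {q0, q1, q2, q3, q4}
Sat(¬recv) = {q0, q1, q4}
Sat((recv ∨ send) → ¬recv) = {q0, q1, q4}
Sat(AX ((recv ∨ send) → ¬recv)) = {s : every successor in {q0, q1, q4}} = {q0}
|Sat(AX ((recv ∨ send) → ¬recv))| = |{q0}| = 1.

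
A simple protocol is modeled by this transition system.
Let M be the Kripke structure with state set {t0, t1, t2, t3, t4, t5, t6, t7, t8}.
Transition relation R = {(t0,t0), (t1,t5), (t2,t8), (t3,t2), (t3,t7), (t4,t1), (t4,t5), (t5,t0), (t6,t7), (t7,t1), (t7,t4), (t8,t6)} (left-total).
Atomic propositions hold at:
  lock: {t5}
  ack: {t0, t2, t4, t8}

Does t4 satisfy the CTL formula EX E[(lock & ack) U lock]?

Yes

Sat(lock & ack) = ∅
E[(lock & ack) U lock]: least fixpoint, start Z0 = Sat(lock) = {t5}, add states in Sat(lock & ack) with some successor in Z. Already a fixed point.
Sat(E[(lock & ack) U lock]) = {t5}
Sat(EX E[(lock & ack) U lock]) = {s : some successor in {t5}} = {t1, t4}
t4 ∈ Sat(EX E[(lock & ack) U lock]) = {t1, t4}, so the formula holds at t4.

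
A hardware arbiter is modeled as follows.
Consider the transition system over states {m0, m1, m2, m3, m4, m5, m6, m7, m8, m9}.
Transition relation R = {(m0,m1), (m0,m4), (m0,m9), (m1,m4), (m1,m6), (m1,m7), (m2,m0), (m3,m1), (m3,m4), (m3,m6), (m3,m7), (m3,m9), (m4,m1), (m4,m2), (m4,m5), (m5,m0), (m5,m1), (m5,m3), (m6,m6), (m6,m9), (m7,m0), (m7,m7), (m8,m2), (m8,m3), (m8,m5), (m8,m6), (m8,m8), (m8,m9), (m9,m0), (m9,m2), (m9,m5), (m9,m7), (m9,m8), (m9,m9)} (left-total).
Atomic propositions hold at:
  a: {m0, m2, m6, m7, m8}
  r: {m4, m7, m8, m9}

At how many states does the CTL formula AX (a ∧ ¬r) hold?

Sat(¬r) = {m0, m1, m2, m3, m5, m6}
Sat(a ∧ ¬r) = {m0, m2, m6}
Sat(AX (a ∧ ¬r)) = {s : every successor in {m0, m2, m6}} = {m2}
|Sat(AX (a ∧ ¬r))| = |{m2}| = 1.

1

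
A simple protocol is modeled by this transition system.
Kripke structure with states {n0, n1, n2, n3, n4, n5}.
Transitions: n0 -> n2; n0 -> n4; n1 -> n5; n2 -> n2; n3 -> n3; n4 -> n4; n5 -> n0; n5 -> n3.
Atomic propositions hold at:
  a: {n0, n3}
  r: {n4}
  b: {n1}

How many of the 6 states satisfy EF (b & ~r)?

1

Sat(~r) = {n0, n1, n2, n3, n5}
Sat(b & ~r) = {n1}
EF (b & ~r): least fixpoint, start Z0 = {n1}, add states with some successor in Z. Already a fixed point.
Sat(EF (b & ~r)) = {n1}
|Sat(EF (b & ~r))| = |{n1}| = 1.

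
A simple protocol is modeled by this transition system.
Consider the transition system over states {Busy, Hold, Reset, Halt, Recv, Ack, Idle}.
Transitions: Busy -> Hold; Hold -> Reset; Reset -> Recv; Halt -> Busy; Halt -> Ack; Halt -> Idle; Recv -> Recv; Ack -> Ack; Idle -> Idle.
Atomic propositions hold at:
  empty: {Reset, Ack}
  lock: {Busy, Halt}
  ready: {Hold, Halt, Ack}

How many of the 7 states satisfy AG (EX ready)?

Sat(EX ready) = {s : some successor in {Hold, Halt, Ack}} = {Busy, Halt, Ack}
AG (EX ready): greatest fixpoint, start Z0 = {Busy, Halt, Ack}, keep only states in Sat with every successor in Z. Z1 = {Ack}; fixed.
Sat(AG (EX ready)) = {Ack}
|Sat(AG (EX ready))| = |{Ack}| = 1.

1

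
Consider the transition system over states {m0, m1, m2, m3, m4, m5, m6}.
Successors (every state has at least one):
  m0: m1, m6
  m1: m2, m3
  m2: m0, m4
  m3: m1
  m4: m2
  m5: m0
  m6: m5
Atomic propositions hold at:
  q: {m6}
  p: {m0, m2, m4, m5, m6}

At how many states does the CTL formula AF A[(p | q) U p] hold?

5

Sat(p | q) = {m0, m2, m4, m5, m6}
A[(p | q) U p]: least fixpoint, start Z0 = Sat(p) = {m0, m2, m4, m5, m6}, add states in Sat(p | q) with every successor in Z. Already a fixed point.
Sat(A[(p | q) U p]) = {m0, m2, m4, m5, m6}
AF A[(p | q) U p]: least fixpoint, start Z0 = {m0, m2, m4, m5, m6}, add states with every successor in Z. Already a fixed point.
Sat(AF A[(p | q) U p]) = {m0, m2, m4, m5, m6}
|Sat(AF A[(p | q) U p])| = |{m0, m2, m4, m5, m6}| = 5.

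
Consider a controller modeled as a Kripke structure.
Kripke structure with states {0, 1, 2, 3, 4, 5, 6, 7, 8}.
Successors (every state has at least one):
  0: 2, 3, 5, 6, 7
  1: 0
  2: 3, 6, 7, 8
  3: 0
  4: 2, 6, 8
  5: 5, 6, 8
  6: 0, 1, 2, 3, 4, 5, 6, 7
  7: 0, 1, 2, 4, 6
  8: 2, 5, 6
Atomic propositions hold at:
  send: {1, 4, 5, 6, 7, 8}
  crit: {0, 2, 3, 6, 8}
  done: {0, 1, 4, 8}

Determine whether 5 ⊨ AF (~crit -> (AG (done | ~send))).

Sat(~crit) = {1, 4, 5, 7}
Sat(~send) = {0, 2, 3}
Sat(done | ~send) = {0, 1, 2, 3, 4, 8}
AG (done | ~send): greatest fixpoint, start Z0 = {0, 1, 2, 3, 4, 8}, keep only states in Sat with every successor in Z. Z1 = {1, 3}; Z2 = ∅; fixed.
Sat(AG (done | ~send)) = ∅
Sat(~crit -> (AG (done | ~send))) = {0, 2, 3, 6, 8}
AF (~crit -> (AG (done | ~send))): least fixpoint, start Z0 = {0, 2, 3, 6, 8}, add states with every successor in Z. Z1 = {0, 1, 2, 3, 4, 6, 8}; Z2 = {0, 1, 2, 3, 4, 6, 7, 8}; fixed.
Sat(AF (~crit -> (AG (done | ~send)))) = {0, 1, 2, 3, 4, 6, 7, 8}
5 ∉ Sat(AF (~crit -> (AG (done | ~send)))) = {0, 1, 2, 3, 4, 6, 7, 8}, so the formula does not hold at 5.

No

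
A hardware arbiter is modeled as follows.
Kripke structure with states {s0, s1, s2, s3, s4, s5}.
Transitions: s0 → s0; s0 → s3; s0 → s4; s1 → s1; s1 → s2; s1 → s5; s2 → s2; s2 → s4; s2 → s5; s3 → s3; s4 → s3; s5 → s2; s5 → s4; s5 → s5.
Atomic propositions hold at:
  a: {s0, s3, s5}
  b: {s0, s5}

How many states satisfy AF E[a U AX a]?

Sat(AX a) = {s : every successor in {s0, s3, s5}} = {s3, s4}
E[a U AX a]: least fixpoint, start Z0 = Sat(AX a) = {s3, s4}, add states in Sat(a) with some successor in Z. Z1 = {s0, s3, s4, s5}; fixed.
Sat(E[a U AX a]) = {s0, s3, s4, s5}
AF E[a U AX a]: least fixpoint, start Z0 = {s0, s3, s4, s5}, add states with every successor in Z. Already a fixed point.
Sat(AF E[a U AX a]) = {s0, s3, s4, s5}
|Sat(AF E[a U AX a])| = |{s0, s3, s4, s5}| = 4.

4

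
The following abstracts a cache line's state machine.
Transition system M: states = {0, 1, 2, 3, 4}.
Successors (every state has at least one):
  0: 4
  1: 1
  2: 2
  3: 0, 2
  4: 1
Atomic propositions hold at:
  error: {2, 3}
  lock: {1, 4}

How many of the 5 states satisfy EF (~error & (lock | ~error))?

Sat(~error) = {0, 1, 4}
Sat(lock | ~error) = {0, 1, 4}
Sat(~error & (lock | ~error)) = {0, 1, 4}
EF (~error & (lock | ~error)): least fixpoint, start Z0 = {0, 1, 4}, add states with some successor in Z. Z1 = {0, 1, 3, 4}; fixed.
Sat(EF (~error & (lock | ~error))) = {0, 1, 3, 4}
|Sat(EF (~error & (lock | ~error)))| = |{0, 1, 3, 4}| = 4.

4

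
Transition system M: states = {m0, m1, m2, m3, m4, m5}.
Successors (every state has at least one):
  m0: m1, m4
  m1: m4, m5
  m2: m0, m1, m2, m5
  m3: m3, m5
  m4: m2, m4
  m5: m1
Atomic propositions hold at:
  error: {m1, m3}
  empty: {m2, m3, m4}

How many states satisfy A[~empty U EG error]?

1

Sat(~empty) = {m0, m1, m5}
EG error: greatest fixpoint, start Z0 = {m1, m3}, keep only states in Sat with some successor in Z. Z1 = {m3}; fixed.
Sat(EG error) = {m3}
A[~empty U EG error]: least fixpoint, start Z0 = Sat(EG error) = {m3}, add states in Sat(~empty) with every successor in Z. Already a fixed point.
Sat(A[~empty U EG error]) = {m3}
|Sat(A[~empty U EG error])| = |{m3}| = 1.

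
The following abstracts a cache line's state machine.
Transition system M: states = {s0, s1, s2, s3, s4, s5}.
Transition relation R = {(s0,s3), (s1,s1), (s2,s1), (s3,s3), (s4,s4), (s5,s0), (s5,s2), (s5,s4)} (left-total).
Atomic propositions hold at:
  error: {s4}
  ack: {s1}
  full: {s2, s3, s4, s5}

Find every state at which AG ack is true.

AG ack: greatest fixpoint, start Z0 = {s1}, keep only states in Sat with every successor in Z. Already a fixed point.
Sat(AG ack) = {s1}

{s1}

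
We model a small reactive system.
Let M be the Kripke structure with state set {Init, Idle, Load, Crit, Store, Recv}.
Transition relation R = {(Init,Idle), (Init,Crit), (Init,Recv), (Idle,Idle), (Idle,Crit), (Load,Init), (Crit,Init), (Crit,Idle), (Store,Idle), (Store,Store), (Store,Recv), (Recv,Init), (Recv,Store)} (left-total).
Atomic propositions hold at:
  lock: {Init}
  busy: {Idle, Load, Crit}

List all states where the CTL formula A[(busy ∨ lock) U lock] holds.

{Init, Load}

Sat(busy ∨ lock) = {Init, Idle, Load, Crit}
A[(busy ∨ lock) U lock]: least fixpoint, start Z0 = Sat(lock) = {Init}, add states in Sat(busy ∨ lock) with every successor in Z. Z1 = {Init, Load}; fixed.
Sat(A[(busy ∨ lock) U lock]) = {Init, Load}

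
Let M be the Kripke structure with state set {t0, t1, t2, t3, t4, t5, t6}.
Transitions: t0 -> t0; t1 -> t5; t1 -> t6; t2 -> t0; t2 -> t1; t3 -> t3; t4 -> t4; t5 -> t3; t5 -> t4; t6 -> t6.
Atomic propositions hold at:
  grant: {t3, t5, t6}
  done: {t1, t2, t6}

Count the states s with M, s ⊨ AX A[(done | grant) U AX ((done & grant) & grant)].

Sat(done | grant) = {t1, t2, t3, t5, t6}
Sat(done & grant) = {t6}
Sat((done & grant) & grant) = {t6}
Sat(AX ((done & grant) & grant)) = {s : every successor in {t6}} = {t6}
A[(done | grant) U AX ((done & grant) & grant)]: least fixpoint, start Z0 = Sat(AX ((done & grant) & grant)) = {t6}, add states in Sat(done | grant) with every successor in Z. Already a fixed point.
Sat(A[(done | grant) U AX ((done & grant) & grant)]) = {t6}
Sat(AX A[(done | grant) U AX ((done & grant) & grant)]) = {s : every successor in {t6}} = {t6}
|Sat(AX A[(done | grant) U AX ((done & grant) & grant)])| = |{t6}| = 1.

1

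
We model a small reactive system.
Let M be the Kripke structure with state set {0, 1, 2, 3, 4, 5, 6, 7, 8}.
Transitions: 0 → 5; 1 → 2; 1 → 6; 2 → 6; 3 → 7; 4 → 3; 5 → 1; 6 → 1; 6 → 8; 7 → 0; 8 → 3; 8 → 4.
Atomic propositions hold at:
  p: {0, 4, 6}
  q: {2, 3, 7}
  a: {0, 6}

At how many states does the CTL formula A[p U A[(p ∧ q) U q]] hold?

Sat(p ∧ q) = ∅
A[(p ∧ q) U q]: least fixpoint, start Z0 = Sat(q) = {2, 3, 7}, add states in Sat(p ∧ q) with every successor in Z. Already a fixed point.
Sat(A[(p ∧ q) U q]) = {2, 3, 7}
A[p U A[(p ∧ q) U q]]: least fixpoint, start Z0 = Sat(A[(p ∧ q) U q]) = {2, 3, 7}, add states in Sat(p) with every successor in Z. Z1 = {2, 3, 4, 7}; fixed.
Sat(A[p U A[(p ∧ q) U q]]) = {2, 3, 4, 7}
|Sat(A[p U A[(p ∧ q) U q]])| = |{2, 3, 4, 7}| = 4.

4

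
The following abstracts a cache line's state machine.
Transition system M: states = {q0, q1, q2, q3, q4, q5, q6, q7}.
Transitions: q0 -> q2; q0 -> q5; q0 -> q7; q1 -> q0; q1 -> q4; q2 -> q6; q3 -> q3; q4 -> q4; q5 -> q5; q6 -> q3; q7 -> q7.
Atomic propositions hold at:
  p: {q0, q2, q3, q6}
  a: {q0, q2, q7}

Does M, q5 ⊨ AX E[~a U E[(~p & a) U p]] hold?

Sat(~a) = {q1, q3, q4, q5, q6}
Sat(~p) = {q1, q4, q5, q7}
Sat(~p & a) = {q7}
E[(~p & a) U p]: least fixpoint, start Z0 = Sat(p) = {q0, q2, q3, q6}, add states in Sat(~p & a) with some successor in Z. Already a fixed point.
Sat(E[(~p & a) U p]) = {q0, q2, q3, q6}
E[~a U E[(~p & a) U p]]: least fixpoint, start Z0 = Sat(E[(~p & a) U p]) = {q0, q2, q3, q6}, add states in Sat(~a) with some successor in Z. Z1 = {q0, q1, q2, q3, q6}; fixed.
Sat(E[~a U E[(~p & a) U p]]) = {q0, q1, q2, q3, q6}
Sat(AX E[~a U E[(~p & a) U p]]) = {s : every successor in {q0, q1, q2, q3, q6}} = {q2, q3, q6}
q5 ∉ Sat(AX E[~a U E[(~p & a) U p]]) = {q2, q3, q6}, so the formula does not hold at q5.

No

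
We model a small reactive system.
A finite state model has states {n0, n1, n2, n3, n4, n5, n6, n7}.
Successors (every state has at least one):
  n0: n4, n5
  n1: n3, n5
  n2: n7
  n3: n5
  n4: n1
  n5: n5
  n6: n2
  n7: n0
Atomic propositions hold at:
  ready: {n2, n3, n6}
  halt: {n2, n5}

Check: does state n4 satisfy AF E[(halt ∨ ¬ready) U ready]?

Yes

Sat(¬ready) = {n0, n1, n4, n5, n7}
Sat(halt ∨ ¬ready) = {n0, n1, n2, n4, n5, n7}
E[(halt ∨ ¬ready) U ready]: least fixpoint, start Z0 = Sat(ready) = {n2, n3, n6}, add states in Sat(halt ∨ ¬ready) with some successor in Z. Z1 = {n1, n2, n3, n6}; Z2 = {n1, n2, n3, n4, n6}; Z3 = {n0, n1, n2, n3, n4, n6}; Z4 = {n0, n1, n2, n3, n4, n6, n7}; fixed.
Sat(E[(halt ∨ ¬ready) U ready]) = {n0, n1, n2, n3, n4, n6, n7}
AF E[(halt ∨ ¬ready) U ready]: least fixpoint, start Z0 = {n0, n1, n2, n3, n4, n6, n7}, add states with every successor in Z. Already a fixed point.
Sat(AF E[(halt ∨ ¬ready) U ready]) = {n0, n1, n2, n3, n4, n6, n7}
n4 ∈ Sat(AF E[(halt ∨ ¬ready) U ready]) = {n0, n1, n2, n3, n4, n6, n7}, so the formula holds at n4.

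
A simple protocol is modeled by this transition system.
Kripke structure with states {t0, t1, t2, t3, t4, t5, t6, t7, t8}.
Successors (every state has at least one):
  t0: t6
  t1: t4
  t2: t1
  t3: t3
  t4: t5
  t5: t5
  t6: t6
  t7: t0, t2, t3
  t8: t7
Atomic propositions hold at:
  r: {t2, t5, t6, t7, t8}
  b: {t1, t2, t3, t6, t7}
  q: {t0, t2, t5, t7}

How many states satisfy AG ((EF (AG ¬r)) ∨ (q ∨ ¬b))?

Sat(¬r) = {t0, t1, t3, t4}
AG ¬r: greatest fixpoint, start Z0 = {t0, t1, t3, t4}, keep only states in Sat with every successor in Z. Z1 = {t1, t3}; Z2 = {t3}; fixed.
Sat(AG ¬r) = {t3}
EF (AG ¬r): least fixpoint, start Z0 = {t3}, add states with some successor in Z. Z1 = {t3, t7}; Z2 = {t3, t7, t8}; fixed.
Sat(EF (AG ¬r)) = {t3, t7, t8}
Sat(¬b) = {t0, t4, t5, t8}
Sat(q ∨ ¬b) = {t0, t2, t4, t5, t7, t8}
Sat((EF (AG ¬r)) ∨ (q ∨ ¬b)) = {t0, t2, t3, t4, t5, t7, t8}
AG ((EF (AG ¬r)) ∨ (q ∨ ¬b)): greatest fixpoint, start Z0 = {t0, t2, t3, t4, t5, t7, t8}, keep only states in Sat with every successor in Z. Z1 = {t3, t4, t5, t7, t8}; Z2 = {t3, t4, t5, t8}; Z3 = {t3, t4, t5}; fixed.
Sat(AG ((EF (AG ¬r)) ∨ (q ∨ ¬b))) = {t3, t4, t5}
|Sat(AG ((EF (AG ¬r)) ∨ (q ∨ ¬b)))| = |{t3, t4, t5}| = 3.

3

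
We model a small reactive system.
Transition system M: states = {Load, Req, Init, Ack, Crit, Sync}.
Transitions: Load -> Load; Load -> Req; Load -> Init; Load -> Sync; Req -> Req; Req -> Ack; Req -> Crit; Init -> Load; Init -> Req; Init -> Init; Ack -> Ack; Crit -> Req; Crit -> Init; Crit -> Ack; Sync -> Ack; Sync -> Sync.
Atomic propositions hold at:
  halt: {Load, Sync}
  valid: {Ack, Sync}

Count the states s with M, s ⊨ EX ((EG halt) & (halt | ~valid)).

EG halt: greatest fixpoint, start Z0 = {Load, Sync}, keep only states in Sat with some successor in Z. Already a fixed point.
Sat(EG halt) = {Load, Sync}
Sat(~valid) = {Load, Req, Init, Crit}
Sat(halt | ~valid) = {Load, Req, Init, Crit, Sync}
Sat((EG halt) & (halt | ~valid)) = {Load, Sync}
Sat(EX ((EG halt) & (halt | ~valid))) = {s : some successor in {Load, Sync}} = {Load, Init, Sync}
|Sat(EX ((EG halt) & (halt | ~valid)))| = |{Load, Init, Sync}| = 3.

3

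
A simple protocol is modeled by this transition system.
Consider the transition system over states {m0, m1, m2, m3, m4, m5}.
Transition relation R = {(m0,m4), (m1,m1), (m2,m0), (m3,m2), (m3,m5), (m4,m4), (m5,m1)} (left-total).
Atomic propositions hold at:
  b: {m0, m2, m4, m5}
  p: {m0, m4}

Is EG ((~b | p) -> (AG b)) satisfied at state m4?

Sat(~b) = {m1, m3}
Sat(~b | p) = {m0, m1, m3, m4}
AG b: greatest fixpoint, start Z0 = {m0, m2, m4, m5}, keep only states in Sat with every successor in Z. Z1 = {m0, m2, m4}; fixed.
Sat(AG b) = {m0, m2, m4}
Sat((~b | p) -> (AG b)) = {m0, m2, m4, m5}
EG ((~b | p) -> (AG b)): greatest fixpoint, start Z0 = {m0, m2, m4, m5}, keep only states in Sat with some successor in Z. Z1 = {m0, m2, m4}; fixed.
Sat(EG ((~b | p) -> (AG b))) = {m0, m2, m4}
m4 ∈ Sat(EG ((~b | p) -> (AG b))) = {m0, m2, m4}, so the formula holds at m4.

Yes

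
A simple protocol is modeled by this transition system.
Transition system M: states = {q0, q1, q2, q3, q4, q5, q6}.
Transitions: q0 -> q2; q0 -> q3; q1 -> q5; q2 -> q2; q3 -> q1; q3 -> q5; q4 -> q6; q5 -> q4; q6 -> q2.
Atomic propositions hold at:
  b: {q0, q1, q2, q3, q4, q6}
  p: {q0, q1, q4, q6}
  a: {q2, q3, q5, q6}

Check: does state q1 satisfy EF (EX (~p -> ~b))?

Sat(~p) = {q2, q3, q5}
Sat(~b) = {q5}
Sat(~p -> ~b) = {q0, q1, q4, q5, q6}
Sat(EX (~p -> ~b)) = {s : some successor in {q0, q1, q4, q5, q6}} = {q1, q3, q4, q5}
EF (EX (~p -> ~b)): least fixpoint, start Z0 = {q1, q3, q4, q5}, add states with some successor in Z. Z1 = {q0, q1, q3, q4, q5}; fixed.
Sat(EF (EX (~p -> ~b))) = {q0, q1, q3, q4, q5}
q1 ∈ Sat(EF (EX (~p -> ~b))) = {q0, q1, q3, q4, q5}, so the formula holds at q1.

Yes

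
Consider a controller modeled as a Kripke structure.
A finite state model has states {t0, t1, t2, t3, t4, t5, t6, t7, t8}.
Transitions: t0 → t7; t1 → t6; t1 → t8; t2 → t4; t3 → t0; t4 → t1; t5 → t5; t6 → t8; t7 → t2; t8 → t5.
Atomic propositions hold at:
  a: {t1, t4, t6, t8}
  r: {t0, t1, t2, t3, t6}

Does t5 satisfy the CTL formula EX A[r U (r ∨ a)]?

Sat(r ∨ a) = {t0, t1, t2, t3, t4, t6, t8}
A[r U (r ∨ a)]: least fixpoint, start Z0 = Sat((r ∨ a)) = {t0, t1, t2, t3, t4, t6, t8}, add states in Sat(r) with every successor in Z. Already a fixed point.
Sat(A[r U (r ∨ a)]) = {t0, t1, t2, t3, t4, t6, t8}
Sat(EX A[r U (r ∨ a)]) = {s : some successor in {t0, t1, t2, t3, t4, t6, t8}} = {t1, t2, t3, t4, t6, t7}
t5 ∉ Sat(EX A[r U (r ∨ a)]) = {t1, t2, t3, t4, t6, t7}, so the formula does not hold at t5.

No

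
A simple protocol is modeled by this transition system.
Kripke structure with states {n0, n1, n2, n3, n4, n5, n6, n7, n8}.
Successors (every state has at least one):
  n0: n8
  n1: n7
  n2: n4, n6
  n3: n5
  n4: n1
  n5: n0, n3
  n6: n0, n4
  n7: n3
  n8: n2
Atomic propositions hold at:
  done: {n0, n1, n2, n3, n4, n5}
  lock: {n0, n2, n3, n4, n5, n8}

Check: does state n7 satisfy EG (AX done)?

Yes

Sat(AX done) = {s : every successor in {n0, n1, n2, n3, n4, n5}} = {n3, n4, n5, n6, n7, n8}
EG (AX done): greatest fixpoint, start Z0 = {n3, n4, n5, n6, n7, n8}, keep only states in Sat with some successor in Z. Z1 = {n3, n5, n6, n7}; Z2 = {n3, n5, n7}; fixed.
Sat(EG (AX done)) = {n3, n5, n7}
n7 ∈ Sat(EG (AX done)) = {n3, n5, n7}, so the formula holds at n7.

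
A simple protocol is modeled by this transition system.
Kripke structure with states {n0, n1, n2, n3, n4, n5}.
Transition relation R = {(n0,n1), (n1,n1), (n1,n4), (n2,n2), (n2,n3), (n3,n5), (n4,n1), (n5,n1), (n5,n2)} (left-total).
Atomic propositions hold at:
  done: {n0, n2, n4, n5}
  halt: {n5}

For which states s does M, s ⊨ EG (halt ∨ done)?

{n2, n5}

Sat(halt ∨ done) = {n0, n2, n4, n5}
EG (halt ∨ done): greatest fixpoint, start Z0 = {n0, n2, n4, n5}, keep only states in Sat with some successor in Z. Z1 = {n2, n5}; fixed.
Sat(EG (halt ∨ done)) = {n2, n5}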